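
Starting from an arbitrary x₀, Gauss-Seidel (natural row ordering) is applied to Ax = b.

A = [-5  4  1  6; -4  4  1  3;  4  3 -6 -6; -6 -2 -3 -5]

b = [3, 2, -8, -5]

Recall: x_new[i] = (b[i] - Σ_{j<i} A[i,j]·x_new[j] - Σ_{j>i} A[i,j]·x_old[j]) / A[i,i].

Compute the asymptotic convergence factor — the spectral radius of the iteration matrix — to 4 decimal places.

Write A = D+L+U with D = diag(-5, 4, -6, -5).
GS T = -(D+L)⁻¹U: row 0 first, T[0,2] = -(1)/(-5) = +0.2000; later rows by forward substitution.
  T[0,:] = [+0.0000 +0.8000 +0.2000 +1.2000]
  T[1,:] = [+0.0000 +0.8000 -0.0500 +0.4500]
  T[2,:] = [+0.0000 +0.9333 +0.1083 +0.0250]
  T[3,:] = [+0.0000 -1.8400 -0.2850 -1.6350]
|eigenvalues of T|: 1.2779, 0.4334, 0.4334, 0.0000.
ρ = 1.2779; 1.2779 > 1 ⇒ diverges.

1.2779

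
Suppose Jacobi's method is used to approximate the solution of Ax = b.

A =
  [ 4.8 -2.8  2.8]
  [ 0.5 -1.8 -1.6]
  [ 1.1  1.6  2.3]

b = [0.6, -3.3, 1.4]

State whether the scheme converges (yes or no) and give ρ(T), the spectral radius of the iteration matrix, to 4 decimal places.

Write A = D+L+U with D = diag(4.8, -1.8, 2.3).
Jacobi T = -D⁻¹(L+U): T[1,0] = -(0.5)/(-1.8) = +0.2778; T[1,1] = 0.
  T[0,:] = [+0.0000 +0.5833 -0.5833]
  T[1,:] = [+0.2778 +0.0000 -0.8889]
  T[2,:] = [-0.4783 -0.6957 +0.0000]
|roots of det(T-λI)|: 1.1695, 0.7679, 0.4017.
ρ(T) = max|λ| = 1.1695; 1.1695 > 1 ⇒ diverges.

no, ρ = 1.1695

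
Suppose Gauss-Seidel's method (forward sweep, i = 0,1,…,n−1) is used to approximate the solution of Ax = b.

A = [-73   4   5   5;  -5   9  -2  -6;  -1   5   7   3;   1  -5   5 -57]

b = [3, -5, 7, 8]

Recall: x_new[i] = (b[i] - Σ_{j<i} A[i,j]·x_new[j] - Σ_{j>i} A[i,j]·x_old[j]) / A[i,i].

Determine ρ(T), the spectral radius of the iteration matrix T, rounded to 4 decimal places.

0.3284

Split A = D + L + U, D = diag(-73, 9, 7, -57).
GS T = -(D+L)⁻¹U: row 0 first, T[0,1] = -(4)/(-73) = +0.0548; later rows by forward substitution.
  T[0,:] = [+0.0000  +0.0548  +0.0685  +0.0685]
  T[1,:] = [+0.0000  +0.0304  +0.2603  +0.7047]
  T[2,:] = [+0.0000  -0.0139  -0.1761  -0.9222]
  T[3,:] = [+0.0000  -0.0029  -0.0371  -0.1415]
eigenvalue magnitudes: 0.3284, 0.0327, 0.0085, 0.0000.
spectral radius ρ = 0.3284; 0.3284 < 1: convergent.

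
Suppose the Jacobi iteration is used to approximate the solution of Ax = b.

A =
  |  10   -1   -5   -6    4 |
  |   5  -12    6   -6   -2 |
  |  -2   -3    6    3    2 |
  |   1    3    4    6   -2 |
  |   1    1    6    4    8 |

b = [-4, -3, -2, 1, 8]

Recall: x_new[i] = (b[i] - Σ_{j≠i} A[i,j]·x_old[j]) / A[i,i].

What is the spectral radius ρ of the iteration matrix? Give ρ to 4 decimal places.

Write A = D+L+U with D = diag(10, -12, 6, 6, 8).
Jacobi: T = -D⁻¹(L+U), T[4,0] = -(1)/(8) = -0.1250; T[4,4] = 0.
  T[0,:] = [+0.0000 +0.1000 +0.5000 +0.6000 -0.4000]
  T[1,:] = [+0.4167 +0.0000 +0.5000 -0.5000 -0.1667]
  T[2,:] = [+0.3333 +0.5000 +0.0000 -0.5000 -0.3333]
  T[3,:] = [-0.1667 -0.5000 -0.6667 +0.0000 +0.3333]
  T[4,:] = [-0.1250 -0.1250 -0.7500 -0.5000 +0.0000]
moduli |λ_i(T)| = 1.1465, 0.6622, 0.4959, 0.3163, 0.3047.
ρ(T) = max|λ| = 1.1465; 1.1465 > 1, so it fails to converge.

1.1465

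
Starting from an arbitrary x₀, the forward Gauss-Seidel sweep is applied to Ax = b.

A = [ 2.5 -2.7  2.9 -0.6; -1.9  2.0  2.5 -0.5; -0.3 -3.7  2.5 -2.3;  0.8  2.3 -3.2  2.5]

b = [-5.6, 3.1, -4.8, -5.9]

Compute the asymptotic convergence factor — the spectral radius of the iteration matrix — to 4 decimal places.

1.4344

Write A = D+L+U with D = diag(2.5, 2, 2.5, 2.5).
GS T = -(D+L)⁻¹U: row 0 first, T[0,3] = -(-0.6)/(2.5) = +0.2400; later rows by forward substitution.
  T[0,:] = [+0.0000  +1.0800  -1.1600  +0.2400]
  T[1,:] = [+0.0000  +1.0260  -2.3520  +0.4780]
  T[2,:] = [+0.0000  +1.6481  -3.6202  +1.6562]
  T[3,:] = [+0.0000  +0.8200  -2.0988  +1.6034]
|roots of det(T-λI)|: 1.4344, 0.7930, 0.3494, 0.0000.
ρ(T) = max|λ| = 1.4344; 1.4344 > 1: divergent.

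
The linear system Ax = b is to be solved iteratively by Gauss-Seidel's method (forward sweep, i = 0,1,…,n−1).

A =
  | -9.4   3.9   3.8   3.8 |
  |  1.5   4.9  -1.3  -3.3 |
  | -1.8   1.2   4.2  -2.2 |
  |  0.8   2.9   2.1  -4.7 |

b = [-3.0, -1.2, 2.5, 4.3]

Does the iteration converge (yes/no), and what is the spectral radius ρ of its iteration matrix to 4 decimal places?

yes, ρ = 0.8988

Split A = D + L + U, D = diag(-9.4, 4.9, 4.2, -4.7).
GS T = -(D+L)⁻¹U: row 0 first, T[0,2] = -(3.8)/(-9.4) = +0.4043; later rows by forward substitution.
  T[0,:] = [+0.0000  +0.4149  +0.4043  +0.4043]
  T[1,:] = [+0.0000  -0.1270  +0.1416  +0.5497]
  T[2,:] = [+0.0000  +0.2141  +0.1328  +0.5400]
  T[3,:] = [+0.0000  +0.0879  +0.2155  +0.6493]
eigenvalue magnitudes: 0.8988, 0.1845, 0.0592, 0.0000.
spectral radius ρ = 0.8988; 0.8988 < 1, so it converges for any x₀.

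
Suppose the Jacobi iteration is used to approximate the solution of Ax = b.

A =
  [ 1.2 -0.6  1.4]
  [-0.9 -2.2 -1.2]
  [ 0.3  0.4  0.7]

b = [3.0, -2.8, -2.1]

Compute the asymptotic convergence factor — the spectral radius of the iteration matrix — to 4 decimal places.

0.8850

Split A = D + L + U, D = diag(1.2, -2.2, 0.7).
Jacobi: T = -D⁻¹(L+U), T[1,0] = -(-0.9)/(-2.2) = -0.4091; T[1,1] = 0.
  T[0,:] = [+0.0000  +0.5000  -1.1667]
  T[1,:] = [-0.4091  +0.0000  -0.5455]
  T[2,:] = [-0.4286  -0.5714  +0.0000]
|roots of det(T-λI)|: 0.8850, 0.5829, 0.3021.
spectral radius ρ = 0.8850; 0.8850 < 1 ⇒ converges.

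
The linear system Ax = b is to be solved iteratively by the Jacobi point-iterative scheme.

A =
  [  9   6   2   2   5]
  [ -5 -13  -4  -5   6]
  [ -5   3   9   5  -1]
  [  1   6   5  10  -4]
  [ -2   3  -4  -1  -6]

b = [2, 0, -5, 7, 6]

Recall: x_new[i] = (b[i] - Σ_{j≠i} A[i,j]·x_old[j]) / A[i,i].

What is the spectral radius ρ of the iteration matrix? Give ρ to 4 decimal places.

1.1286

Diagonal D = diag(9, -13, 9, 10, -6); L, U strict lower/upper.
Jacobi: T = -D⁻¹(L+U), T[0,3] = -(2)/(9) = -0.2222; T[0,0] = 0.
  T[0,:] = [+0.0000  -0.6667  -0.2222  -0.2222  -0.5556]
  T[1,:] = [-0.3846  +0.0000  -0.3077  -0.3846  +0.4615]
  T[2,:] = [+0.5556  -0.3333  +0.0000  -0.5556  +0.1111]
  T[3,:] = [-0.1000  -0.6000  -0.5000  +0.0000  +0.4000]
  T[4,:] = [-0.3333  +0.5000  -0.6667  -0.1667  +0.0000]
moduli |λ_i(T)| = 1.1286, 0.7847, 0.6788, 0.6788, 0.5547.
ρ(T) = max|λ| = 1.1286; 1.1286 > 1: divergent.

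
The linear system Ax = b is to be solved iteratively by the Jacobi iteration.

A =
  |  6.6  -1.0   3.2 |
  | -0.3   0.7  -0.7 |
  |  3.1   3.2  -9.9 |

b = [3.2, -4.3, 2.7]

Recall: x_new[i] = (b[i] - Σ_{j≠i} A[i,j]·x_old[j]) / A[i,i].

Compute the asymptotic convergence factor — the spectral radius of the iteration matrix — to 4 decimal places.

Diagonal D = diag(6.6, 0.7, -9.9); L, U strict lower/upper.
Jacobi: T = -D⁻¹(L+U), T[0,2] = -(3.2)/(6.6) = -0.4848; T[0,0] = 0.
  T[0,:] = [+0.0000 +0.1515 -0.4848]
  T[1,:] = [+0.4286 +0.0000 +1.0000]
  T[2,:] = [+0.3131 +0.3232 +0.0000]
|eigenvalues of T|: 0.5235, 0.4373, 0.0861.
spectral radius ρ = 0.5235; 0.5235 < 1 ⇒ converges.

0.5235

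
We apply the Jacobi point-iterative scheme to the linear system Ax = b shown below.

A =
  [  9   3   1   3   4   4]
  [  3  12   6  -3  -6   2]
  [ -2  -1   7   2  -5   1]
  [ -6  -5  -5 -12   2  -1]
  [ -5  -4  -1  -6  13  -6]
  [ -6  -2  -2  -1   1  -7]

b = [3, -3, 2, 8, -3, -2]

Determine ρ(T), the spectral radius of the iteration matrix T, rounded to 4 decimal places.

Diagonal D = diag(9, 12, 7, -12, 13, -7); L, U strict lower/upper.
Jacobi T = -D⁻¹(L+U): T[4,3] = -(-6)/(13) = +0.4615; T[4,4] = 0.
  T[0,:] = [+0.0000, -0.3333, -0.1111, -0.3333, -0.4444, -0.4444]
  T[1,:] = [-0.2500, +0.0000, -0.5000, +0.2500, +0.5000, -0.1667]
  T[2,:] = [+0.2857, +0.1429, +0.0000, -0.2857, +0.7143, -0.1429]
  T[3,:] = [-0.5000, -0.4167, -0.4167, +0.0000, +0.1667, -0.0833]
  T[4,:] = [+0.3846, +0.3077, +0.0769, +0.4615, +0.0000, +0.4615]
  T[5,:] = [-0.8571, -0.2857, -0.2857, -0.1429, +0.1429, +0.0000]
|λ(T)| sorted: 1.2271, 0.8636, 0.5671, 0.5671, 0.1619, 0.1619.
ρ(T) = max|λ| = 1.2271; 1.2271 > 1: divergent.

1.2271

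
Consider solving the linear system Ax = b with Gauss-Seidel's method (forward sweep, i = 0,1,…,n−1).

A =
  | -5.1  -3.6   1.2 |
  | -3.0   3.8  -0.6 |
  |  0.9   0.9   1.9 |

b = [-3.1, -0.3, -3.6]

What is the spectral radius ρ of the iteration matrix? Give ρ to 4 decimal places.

0.8908

Write A = D+L+U with D = diag(-5.1, 3.8, 1.9).
T_GS = -(D+L)⁻¹U: row 0 first, T[0,2] = -(1.2)/(-5.1) = +0.2353; later rows by forward substitution.
  T[0,:] = [+0.0000, -0.7059, +0.2353]
  T[1,:] = [+0.0000, -0.5573, +0.3437]
  T[2,:] = [+0.0000, +0.5983, -0.2742]
moduli |λ_i(T)| = 0.8908, 0.0593, 0.0000.
ρ(T) = max|λ| = 0.8908; 0.8908 < 1: convergent.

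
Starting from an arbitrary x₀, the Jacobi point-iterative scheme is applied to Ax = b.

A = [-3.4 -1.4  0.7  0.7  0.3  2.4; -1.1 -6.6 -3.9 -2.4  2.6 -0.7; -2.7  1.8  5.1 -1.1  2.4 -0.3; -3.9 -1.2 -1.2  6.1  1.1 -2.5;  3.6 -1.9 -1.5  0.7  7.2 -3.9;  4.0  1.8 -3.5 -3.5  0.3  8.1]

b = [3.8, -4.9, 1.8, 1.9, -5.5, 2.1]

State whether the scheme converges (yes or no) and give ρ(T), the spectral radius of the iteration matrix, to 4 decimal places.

no, ρ = 1.1572

Let D = diag(-3.4, -6.6, 5.1, 6.1, 7.2, 8.1); L, U the strict triangles.
T_J = -D⁻¹(L+U): T[5,3] = -(-3.5)/(8.1) = +0.4321; T[5,5] = 0.
  T[0,:] = [+0.0000, -0.4118, +0.2059, +0.2059, +0.0882, +0.7059]
  T[1,:] = [-0.1667, +0.0000, -0.5909, -0.3636, +0.3939, -0.1061]
  T[2,:] = [+0.5294, -0.3529, +0.0000, +0.2157, -0.4706, +0.0588]
  T[3,:] = [+0.6393, +0.1967, +0.1967, +0.0000, -0.1803, +0.4098]
  T[4,:] = [-0.5000, +0.2639, +0.2083, -0.0972, +0.0000, +0.5417]
  T[5,:] = [-0.4938, -0.2222, +0.4321, +0.4321, -0.0370, +0.0000]
|eigenvalues of T|: 1.1572, 0.7568, 0.7568, 0.4603, 0.4603, 0.0704.
spectral radius ρ = 1.1572; 1.1572 > 1: divergent.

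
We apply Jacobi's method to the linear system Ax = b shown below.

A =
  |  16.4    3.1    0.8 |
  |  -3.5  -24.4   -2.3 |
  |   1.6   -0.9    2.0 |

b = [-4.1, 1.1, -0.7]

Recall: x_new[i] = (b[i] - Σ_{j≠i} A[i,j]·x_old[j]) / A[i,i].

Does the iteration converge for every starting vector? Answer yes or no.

Write A = D+L+U with D = diag(16.4, -24.4, 2).
T_J = -D⁻¹(L+U): T[1,2] = -(-2.3)/(-24.4) = -0.0943; T[1,1] = 0.
  T[0,:] = [+0.0000, -0.1890, -0.0488]
  T[1,:] = [-0.1434, +0.0000, -0.0943]
  T[2,:] = [-0.8000, +0.4500, +0.0000]
eigenvalue magnitudes: 0.2583, 0.2074, 0.2074.
ρ = 0.2583; 0.2583 < 1: convergent.

yes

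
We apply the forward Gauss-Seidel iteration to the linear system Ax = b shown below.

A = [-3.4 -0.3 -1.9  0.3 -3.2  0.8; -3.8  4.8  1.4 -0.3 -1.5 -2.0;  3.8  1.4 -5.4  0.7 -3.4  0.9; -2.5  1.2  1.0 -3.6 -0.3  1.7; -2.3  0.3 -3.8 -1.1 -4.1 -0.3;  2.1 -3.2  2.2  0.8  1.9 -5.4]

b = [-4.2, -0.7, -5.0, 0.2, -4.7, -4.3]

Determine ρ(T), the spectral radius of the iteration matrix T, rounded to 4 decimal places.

1.2892

Write A = D+L+U with D = diag(-3.4, 4.8, -5.4, -3.6, -4.1, -5.4).
GS T = -(D+L)⁻¹U: row 0 first, T[0,1] = -(-0.3)/(-3.4) = -0.0882; later rows by forward substitution.
  T[0,:] = [+0.0000 -0.0882 -0.5588 +0.0882 -0.9412 +0.2353]
  T[1,:] = [+0.0000 -0.0699 -0.7341 +0.1324 -0.4326 +0.6029]
  T[2,:] = [+0.0000 -0.0802 -0.5836 +0.2260 -1.4041 +0.4886]
  T[3,:] = [+0.0000 +0.0157 -0.0187 +0.0456 +0.0360 +0.6455]
  T[4,:] = [+0.0000 +0.1145 +0.8057 -0.2616 +1.7880 -0.7870]
  T[5,:] = [+0.0000 +0.0170 +0.2606 -0.0373 -0.0472 -0.2480]
|roots of det(T-λI)|: 1.2892, 0.3244, 0.3244, 0.0710, 0.0008, 0.0000.
ρ = 1.2892; 1.2892 > 1: divergent.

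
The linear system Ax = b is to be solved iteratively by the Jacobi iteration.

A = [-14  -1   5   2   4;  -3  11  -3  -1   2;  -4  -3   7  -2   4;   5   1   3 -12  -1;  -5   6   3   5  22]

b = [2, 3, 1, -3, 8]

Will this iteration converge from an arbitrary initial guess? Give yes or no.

yes

Let D = diag(-14, 11, 7, -12, 22); L, U the strict triangles.
Jacobi: T = -D⁻¹(L+U), T[1,4] = -(2)/(11) = -0.1818; T[1,1] = 0.
  T[0,:] = [+0.0000 -0.0714 +0.3571 +0.1429 +0.2857]
  T[1,:] = [+0.2727 +0.0000 +0.2727 +0.0909 -0.1818]
  T[2,:] = [+0.5714 +0.4286 +0.0000 +0.2857 -0.5714]
  T[3,:] = [+0.4167 +0.0833 +0.2500 +0.0000 -0.0833]
  T[4,:] = [+0.2273 -0.2727 -0.1364 -0.2273 +0.0000]
moduli |λ_i(T)| = 0.8377, 0.6827, 0.2505, 0.2316, 0.1362.
ρ(T) = max|λ| = 0.8377; 0.8377 < 1 ⇒ converges.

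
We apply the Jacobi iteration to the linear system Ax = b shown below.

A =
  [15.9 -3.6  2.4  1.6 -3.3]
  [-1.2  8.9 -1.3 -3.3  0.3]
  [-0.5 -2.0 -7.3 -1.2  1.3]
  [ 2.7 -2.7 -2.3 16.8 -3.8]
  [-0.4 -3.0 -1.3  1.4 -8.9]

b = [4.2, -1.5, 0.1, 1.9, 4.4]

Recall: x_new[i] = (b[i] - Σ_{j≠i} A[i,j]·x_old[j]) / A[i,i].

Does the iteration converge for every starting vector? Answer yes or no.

yes

Diagonal D = diag(15.9, 8.9, -7.3, 16.8, -8.9); L, U strict lower/upper.
Jacobi T = -D⁻¹(L+U): T[1,0] = -(-1.2)/(8.9) = +0.1348; T[1,1] = 0.
  T[0,:] = [+0.0000 +0.2264 -0.1509 -0.1006 +0.2075]
  T[1,:] = [+0.1348 +0.0000 +0.1461 +0.3708 -0.0337]
  T[2,:] = [-0.0685 -0.2740 +0.0000 -0.1644 +0.1781]
  T[3,:] = [-0.1607 +0.1607 +0.1369 +0.0000 +0.2262]
  T[4,:] = [-0.0449 -0.3371 -0.1461 +0.1573 +0.0000]
|eigenvalues of T|: 0.5203, 0.3179, 0.3179, 0.2261, 0.2261.
ρ(T) = max|λ| = 0.5203; 0.5203 < 1, so it converges for any x₀.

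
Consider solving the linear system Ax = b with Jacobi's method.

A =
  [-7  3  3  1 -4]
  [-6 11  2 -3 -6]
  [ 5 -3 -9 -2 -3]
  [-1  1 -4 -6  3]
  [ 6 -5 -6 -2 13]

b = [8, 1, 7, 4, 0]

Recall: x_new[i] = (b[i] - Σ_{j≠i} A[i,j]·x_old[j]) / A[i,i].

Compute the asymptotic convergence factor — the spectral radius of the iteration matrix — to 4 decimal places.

1.1899

Diagonal D = diag(-7, 11, -9, -6, 13); L, U strict lower/upper.
Jacobi: T = -D⁻¹(L+U), T[0,4] = -(-4)/(-7) = -0.5714; T[0,0] = 0.
  T[0,:] = [+0.0000  +0.4286  +0.4286  +0.1429  -0.5714]
  T[1,:] = [+0.5455  +0.0000  -0.1818  +0.2727  +0.5455]
  T[2,:] = [+0.5556  -0.3333  +0.0000  -0.2222  -0.3333]
  T[3,:] = [-0.1667  +0.1667  -0.6667  +0.0000  +0.5000]
  T[4,:] = [-0.4615  +0.3846  +0.4615  +0.1538  +0.0000]
|roots of det(T-λI)|: 1.1899, 0.6247, 0.4909, 0.3092, 0.2348.
ρ = 1.1899; 1.1899 > 1 ⇒ diverges.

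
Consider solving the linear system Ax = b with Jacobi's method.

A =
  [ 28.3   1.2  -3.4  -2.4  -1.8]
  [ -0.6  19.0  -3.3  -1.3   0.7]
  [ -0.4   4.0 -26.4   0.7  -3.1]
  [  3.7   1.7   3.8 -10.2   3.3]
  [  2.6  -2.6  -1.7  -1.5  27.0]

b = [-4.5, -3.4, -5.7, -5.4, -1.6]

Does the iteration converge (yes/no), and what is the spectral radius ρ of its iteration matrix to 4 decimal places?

yes, ρ = 0.3018

Let D = diag(28.3, 19, -26.4, -10.2, 27); L, U the strict triangles.
T_J = -D⁻¹(L+U): T[3,0] = -(3.7)/(-10.2) = +0.3627; T[3,3] = 0.
  T[0,:] = [+0.0000  -0.0424  +0.1201  +0.0848  +0.0636]
  T[1,:] = [+0.0316  +0.0000  +0.1737  +0.0684  -0.0368]
  T[2,:] = [-0.0152  +0.1515  +0.0000  +0.0265  -0.1174]
  T[3,:] = [+0.3627  +0.1667  +0.3725  +0.0000  +0.3235]
  T[4,:] = [-0.0963  +0.0963  +0.0630  +0.0556  +0.0000]
|eigenvalues of T|: 0.3018, 0.2448, 0.1287, 0.1013, 0.1013.
ρ = 0.3018; 0.3018 < 1, so it converges for any x₀.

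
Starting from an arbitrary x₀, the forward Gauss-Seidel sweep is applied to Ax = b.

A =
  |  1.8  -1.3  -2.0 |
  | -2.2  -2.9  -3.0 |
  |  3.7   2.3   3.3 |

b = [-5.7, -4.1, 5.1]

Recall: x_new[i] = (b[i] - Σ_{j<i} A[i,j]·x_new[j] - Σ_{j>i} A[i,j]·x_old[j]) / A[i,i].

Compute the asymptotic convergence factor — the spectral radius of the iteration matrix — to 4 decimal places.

Split A = D + L + U, D = diag(1.8, -2.9, 3.3).
Gauss-Seidel: T = -(D+L)⁻¹U, row 0 first, T[0,2] = -(-2)/(1.8) = +1.1111; later rows by forward substitution.
  T[0,:] = [+0.0000  +0.7222  +1.1111]
  T[1,:] = [+0.0000  -0.5479  -1.8774]
  T[2,:] = [+0.0000  -0.4279  +0.0627]
moduli |λ_i(T)| = 1.1895, 0.7043, 0.0000.
ρ = 1.1895; 1.1895 > 1 ⇒ diverges.

1.1895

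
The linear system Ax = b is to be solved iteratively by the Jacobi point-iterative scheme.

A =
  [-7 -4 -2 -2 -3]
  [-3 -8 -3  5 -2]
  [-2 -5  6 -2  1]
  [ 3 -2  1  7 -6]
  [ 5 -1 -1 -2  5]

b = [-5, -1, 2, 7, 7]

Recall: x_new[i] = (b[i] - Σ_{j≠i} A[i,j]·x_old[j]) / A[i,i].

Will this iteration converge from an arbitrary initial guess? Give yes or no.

no

Split A = D + L + U, D = diag(-7, -8, 6, 7, 5).
Jacobi: T = -D⁻¹(L+U), T[3,2] = -(1)/(7) = -0.1429; T[3,3] = 0.
  T[0,:] = [+0.0000, -0.5714, -0.2857, -0.2857, -0.4286]
  T[1,:] = [-0.3750, +0.0000, -0.3750, +0.6250, -0.2500]
  T[2,:] = [+0.3333, +0.8333, +0.0000, +0.3333, -0.1667]
  T[3,:] = [-0.4286, +0.2857, -0.1429, +0.0000, +0.8571]
  T[4,:] = [-1.0000, +0.2000, +0.2000, +0.4000, +0.0000]
|eigenvalues of T|: 1.3080, 0.9202, 0.7596, 0.7596, 0.2870.
ρ = 1.3080; 1.3080 > 1: divergent.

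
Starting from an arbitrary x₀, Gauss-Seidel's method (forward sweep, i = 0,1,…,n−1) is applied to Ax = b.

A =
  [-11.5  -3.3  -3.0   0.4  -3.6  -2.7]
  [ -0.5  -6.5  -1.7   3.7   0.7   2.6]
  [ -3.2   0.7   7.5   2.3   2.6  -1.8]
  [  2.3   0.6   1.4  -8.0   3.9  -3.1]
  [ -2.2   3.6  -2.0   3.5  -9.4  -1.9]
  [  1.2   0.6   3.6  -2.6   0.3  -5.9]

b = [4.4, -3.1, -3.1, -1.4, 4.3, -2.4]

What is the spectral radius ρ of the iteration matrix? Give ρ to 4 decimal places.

A = D + L + U where D = diag(-11.5, -6.5, 7.5, -8, -9.4, -5.9).
T_GS = -(D+L)⁻¹U: row 0 first, T[0,2] = -(-3)/(-11.5) = -0.2609; later rows by forward substitution.
  T[0,:] = [+0.0000  -0.2870  -0.2609  +0.0348  -0.3130  -0.2348]
  T[1,:] = [+0.0000  +0.0221  -0.2415  +0.5666  +0.1318  +0.4181]
  T[2,:] = [+0.0000  -0.1245  -0.0888  -0.3447  -0.4925  +0.1008]
  T[3,:] = [+0.0000  -0.1026  -0.1086  -0.0078  +0.3212  -0.4060]
  T[4,:] = [+0.0000  +0.0639  -0.0530  +0.2793  +0.3481  -0.1597]
  T[5,:] = [+0.0000  -0.0836  -0.0866  -0.1280  -0.4746  +0.2271]
|λ(T)| sorted: 0.8330, 0.2408, 0.2408, 0.1240, 0.0770, 0.0000.
ρ = 0.8330; 0.8330 < 1: convergent.

0.8330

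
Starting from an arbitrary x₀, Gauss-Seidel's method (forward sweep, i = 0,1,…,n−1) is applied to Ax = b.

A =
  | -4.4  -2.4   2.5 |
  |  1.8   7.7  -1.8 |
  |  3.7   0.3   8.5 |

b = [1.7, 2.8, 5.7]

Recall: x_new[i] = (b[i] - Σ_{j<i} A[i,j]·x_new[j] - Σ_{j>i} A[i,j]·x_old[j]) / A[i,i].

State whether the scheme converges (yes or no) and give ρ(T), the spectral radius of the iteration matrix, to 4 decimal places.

Diagonal D = diag(-4.4, 7.7, 8.5); L, U strict lower/upper.
T_GS = -(D+L)⁻¹U: row 0 first, T[0,1] = -(-2.4)/(-4.4) = -0.5455; later rows by forward substitution.
  T[0,:] = [+0.0000, -0.5455, +0.5682]
  T[1,:] = [+0.0000, +0.1275, +0.1009]
  T[2,:] = [+0.0000, +0.2329, -0.2509]
moduli |λ_i(T)| = 0.3052, 0.1818, 0.0000.
ρ(T) = max|λ| = 0.3052; 0.3052 < 1, so it converges for any x₀.

yes, ρ = 0.3052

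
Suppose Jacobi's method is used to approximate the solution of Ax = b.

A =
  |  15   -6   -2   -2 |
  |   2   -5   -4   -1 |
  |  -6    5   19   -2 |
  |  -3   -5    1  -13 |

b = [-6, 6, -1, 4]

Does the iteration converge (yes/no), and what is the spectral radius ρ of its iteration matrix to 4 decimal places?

yes, ρ = 0.7732

Let D = diag(15, -5, 19, -13); L, U the strict triangles.
T_J = -D⁻¹(L+U): T[2,0] = -(-6)/(19) = +0.3158; T[2,2] = 0.
  T[0,:] = [+0.0000  +0.4000  +0.1333  +0.1333]
  T[1,:] = [+0.4000  +0.0000  -0.8000  -0.2000]
  T[2,:] = [+0.3158  -0.2632  +0.0000  +0.1053]
  T[3,:] = [-0.2308  -0.3846  +0.0769  +0.0000]
eigenvalue magnitudes: 0.7732, 0.6145, 0.1828, 0.1828.
spectral radius ρ = 0.7732; 0.7732 < 1: convergent.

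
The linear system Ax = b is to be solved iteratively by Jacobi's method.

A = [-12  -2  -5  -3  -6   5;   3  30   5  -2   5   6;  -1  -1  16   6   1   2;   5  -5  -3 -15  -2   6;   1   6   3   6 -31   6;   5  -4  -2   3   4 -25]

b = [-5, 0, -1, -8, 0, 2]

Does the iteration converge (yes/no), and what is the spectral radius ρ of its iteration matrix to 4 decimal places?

yes, ρ = 0.5187

Diagonal D = diag(-12, 30, 16, -15, -31, -25); L, U strict lower/upper.
Jacobi T = -D⁻¹(L+U): T[2,4] = -(1)/(16) = -0.0625; T[2,2] = 0.
  T[0,:] = [+0.0000, -0.1667, -0.4167, -0.2500, -0.5000, +0.4167]
  T[1,:] = [-0.1000, +0.0000, -0.1667, +0.0667, -0.1667, -0.2000]
  T[2,:] = [+0.0625, +0.0625, +0.0000, -0.3750, -0.0625, -0.1250]
  T[3,:] = [+0.3333, -0.3333, -0.2000, +0.0000, -0.1333, +0.4000]
  T[4,:] = [+0.0323, +0.1935, +0.0968, +0.1935, +0.0000, +0.1935]
  T[5,:] = [+0.2000, -0.1600, -0.0800, +0.1200, +0.1600, +0.0000]
|roots of det(T-λI)|: 0.5187, 0.3904, 0.3476, 0.3476, 0.1896, 0.1896.
spectral radius ρ = 0.5187; 0.5187 < 1: convergent.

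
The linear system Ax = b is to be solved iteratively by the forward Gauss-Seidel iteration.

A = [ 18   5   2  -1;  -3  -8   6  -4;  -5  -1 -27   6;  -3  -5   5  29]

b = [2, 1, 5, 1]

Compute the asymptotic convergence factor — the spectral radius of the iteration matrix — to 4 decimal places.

0.3367

A = D + L + U where D = diag(18, -8, -27, 29).
T_GS = -(D+L)⁻¹U: row 0 first, T[0,2] = -(2)/(18) = -0.1111; later rows by forward substitution.
  T[0,:] = [+0.0000, -0.2778, -0.1111, +0.0556]
  T[1,:] = [+0.0000, +0.1042, +0.7917, -0.5208]
  T[2,:] = [+0.0000, +0.0476, -0.0087, +0.2312]
  T[3,:] = [+0.0000, -0.0190, +0.1265, -0.1239]
|roots of det(T-λI)|: 0.3367, 0.2517, 0.0565, 0.0000.
ρ(T) = max|λ| = 0.3367; 0.3367 < 1, so it converges for any x₀.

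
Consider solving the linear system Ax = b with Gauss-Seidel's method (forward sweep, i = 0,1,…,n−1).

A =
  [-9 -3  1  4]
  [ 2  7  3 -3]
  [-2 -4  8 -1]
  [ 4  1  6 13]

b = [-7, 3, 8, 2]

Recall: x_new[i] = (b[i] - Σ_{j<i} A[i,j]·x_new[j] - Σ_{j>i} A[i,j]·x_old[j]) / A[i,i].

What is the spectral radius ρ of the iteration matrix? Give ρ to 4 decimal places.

0.5818

Split A = D + L + U, D = diag(-9, 7, 8, 13).
T_GS = -(D+L)⁻¹U: row 0 first, T[0,1] = -(-3)/(-9) = -0.3333; later rows by forward substitution.
  T[0,:] = [+0.0000 -0.3333 +0.1111 +0.4444]
  T[1,:] = [+0.0000 +0.0952 -0.4603 +0.3016]
  T[2,:] = [+0.0000 -0.0357 -0.2024 +0.3869]
  T[3,:] = [+0.0000 +0.1117 +0.0946 -0.3385]
moduli |λ_i(T)| = 0.5818, 0.0972, 0.0972, 0.0000.
ρ(T) = max|λ| = 0.5818; 0.5818 < 1: convergent.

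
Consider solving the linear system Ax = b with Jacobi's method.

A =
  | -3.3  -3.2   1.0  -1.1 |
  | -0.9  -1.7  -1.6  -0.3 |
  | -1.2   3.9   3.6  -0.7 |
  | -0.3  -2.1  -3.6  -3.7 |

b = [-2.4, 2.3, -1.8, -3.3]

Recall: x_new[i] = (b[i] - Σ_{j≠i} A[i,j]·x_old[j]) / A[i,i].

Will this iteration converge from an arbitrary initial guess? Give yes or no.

no

A = D + L + U where D = diag(-3.3, -1.7, 3.6, -3.7).
Jacobi T = -D⁻¹(L+U): T[3,0] = -(-0.3)/(-3.7) = -0.0811; T[3,3] = 0.
  T[0,:] = [+0.0000, -0.9697, +0.3030, -0.3333]
  T[1,:] = [-0.5294, +0.0000, -0.9412, -0.1765]
  T[2,:] = [+0.3333, -1.0833, +0.0000, +0.1944]
  T[3,:] = [-0.0811, -0.5676, -0.9730, +0.0000]
eigenvalue magnitudes: 1.3847, 1.1556, 0.2842, 0.2842.
ρ = 1.3847; 1.3847 > 1: divergent.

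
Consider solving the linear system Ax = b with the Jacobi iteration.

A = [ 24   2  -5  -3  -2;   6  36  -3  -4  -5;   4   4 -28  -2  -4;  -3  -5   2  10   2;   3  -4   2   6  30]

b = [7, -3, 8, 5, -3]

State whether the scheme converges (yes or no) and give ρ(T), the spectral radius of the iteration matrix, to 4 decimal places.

Let D = diag(24, 36, -28, 10, 30); L, U the strict triangles.
Jacobi: T = -D⁻¹(L+U), T[0,4] = -(-2)/(24) = +0.0833; T[0,0] = 0.
  T[0,:] = [+0.0000, -0.0833, +0.2083, +0.1250, +0.0833]
  T[1,:] = [-0.1667, +0.0000, +0.0833, +0.1111, +0.1389]
  T[2,:] = [+0.1429, +0.1429, +0.0000, -0.0714, -0.1429]
  T[3,:] = [+0.3000, +0.5000, -0.2000, +0.0000, -0.2000]
  T[4,:] = [-0.1000, +0.1333, -0.0667, -0.2000, +0.0000]
|roots of det(T-λI)|: 0.5853, 0.2541, 0.2541, 0.0770, 0.0770.
ρ = 0.5853; 0.5853 < 1, so it converges for any x₀.

yes, ρ = 0.5853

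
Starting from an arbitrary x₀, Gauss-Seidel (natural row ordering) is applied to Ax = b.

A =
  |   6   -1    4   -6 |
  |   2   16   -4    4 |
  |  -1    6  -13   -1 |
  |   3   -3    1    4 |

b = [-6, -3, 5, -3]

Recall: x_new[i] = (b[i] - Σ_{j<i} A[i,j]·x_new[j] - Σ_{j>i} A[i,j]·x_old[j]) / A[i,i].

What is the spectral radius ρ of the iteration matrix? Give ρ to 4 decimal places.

0.7530

Let D = diag(6, 16, -13, 4); L, U the strict triangles.
Gauss-Seidel: T = -(D+L)⁻¹U, row 0 first, T[0,2] = -(4)/(6) = -0.6667; later rows by forward substitution.
  T[0,:] = [+0.0000, +0.1667, -0.6667, +1.0000]
  T[1,:] = [+0.0000, -0.0208, +0.3333, -0.3750]
  T[2,:] = [+0.0000, -0.0224, +0.2051, -0.3269]
  T[3,:] = [+0.0000, -0.1350, +0.6987, -0.9495]
|λ(T)| sorted: 0.7530, 0.0629, 0.0507, 0.0000.
spectral radius ρ = 0.7530; 0.7530 < 1: convergent.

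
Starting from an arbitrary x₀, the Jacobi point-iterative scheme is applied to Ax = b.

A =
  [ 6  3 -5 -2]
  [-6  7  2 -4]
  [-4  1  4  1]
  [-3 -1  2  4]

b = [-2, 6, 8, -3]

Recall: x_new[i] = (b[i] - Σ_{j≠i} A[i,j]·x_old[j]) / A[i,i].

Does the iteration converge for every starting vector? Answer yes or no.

Write A = D+L+U with D = diag(6, 7, 4, 4).
Jacobi: T = -D⁻¹(L+U), T[2,3] = -(1)/(4) = -0.2500; T[2,2] = 0.
  T[0,:] = [+0.0000, -0.5000, +0.8333, +0.3333]
  T[1,:] = [+0.8571, +0.0000, -0.2857, +0.5714]
  T[2,:] = [+1.0000, -0.2500, +0.0000, -0.2500]
  T[3,:] = [+0.7500, +0.2500, -0.5000, +0.0000]
|eigenvalues of T|: 1.1349, 0.7058, 0.7058, 0.1580.
ρ(T) = max|λ| = 1.1349; 1.1349 > 1: divergent.

no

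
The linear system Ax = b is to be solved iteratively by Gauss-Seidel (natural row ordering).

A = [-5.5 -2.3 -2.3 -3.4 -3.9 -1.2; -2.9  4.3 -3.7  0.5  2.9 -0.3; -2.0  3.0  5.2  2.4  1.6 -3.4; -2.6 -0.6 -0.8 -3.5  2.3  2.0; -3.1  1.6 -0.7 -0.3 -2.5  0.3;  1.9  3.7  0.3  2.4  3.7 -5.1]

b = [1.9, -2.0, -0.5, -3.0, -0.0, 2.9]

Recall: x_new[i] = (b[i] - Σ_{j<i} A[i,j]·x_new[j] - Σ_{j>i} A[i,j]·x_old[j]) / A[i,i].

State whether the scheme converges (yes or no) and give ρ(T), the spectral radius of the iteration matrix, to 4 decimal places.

Split A = D + L + U, D = diag(-5.5, 4.3, 5.2, -3.5, -2.5, -5.1).
T_GS = -(D+L)⁻¹U: row 0 first, T[0,2] = -(-2.3)/(-5.5) = -0.4182; later rows by forward substitution.
  T[0,:] = [+0.0000 -0.4182 -0.4182 -0.6182 -0.7091 -0.2182]
  T[1,:] = [+0.0000 -0.2820 +0.5784 -0.5332 -1.1526 -0.0774]
  T[2,:] = [+0.0000 +0.0019 -0.4946 -0.3917 +0.0846 +0.6146]
  T[3,:] = [+0.0000 +0.3586 +0.3245 +0.6402 +1.3622 +0.6063]
  T[4,:] = [+0.0000 +0.2945 +0.9883 +0.4582 -0.0456 +0.0962]
  T[5,:] = [+0.0000 +0.0221 +1.1045 -0.0065 -0.4875 +0.2538]
moduli |λ_i(T)| = 1.3876, 1.1049, 1.1049, 0.1808, 0.0159, 0.0000.
spectral radius ρ = 1.3876; 1.3876 > 1, so it fails to converge.

no, ρ = 1.3876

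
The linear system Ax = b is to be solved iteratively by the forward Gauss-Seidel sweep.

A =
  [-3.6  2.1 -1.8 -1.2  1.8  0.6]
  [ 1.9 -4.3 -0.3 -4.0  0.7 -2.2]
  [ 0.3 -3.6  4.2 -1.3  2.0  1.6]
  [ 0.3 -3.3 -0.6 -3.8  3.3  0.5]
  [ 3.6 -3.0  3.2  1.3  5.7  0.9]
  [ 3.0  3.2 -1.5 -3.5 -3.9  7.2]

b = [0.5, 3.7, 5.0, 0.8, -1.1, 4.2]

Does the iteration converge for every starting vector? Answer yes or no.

A = D + L + U where D = diag(-3.6, -4.3, 4.2, -3.8, 5.7, 7.2).
GS T = -(D+L)⁻¹U: row 0 first, T[0,1] = -(2.1)/(-3.6) = +0.5833; later rows by forward substitution.
  T[0,:] = [+0.0000, +0.5833, -0.5000, -0.3333, +0.5000, +0.1667]
  T[1,:] = [+0.0000, +0.2578, -0.2907, -1.0775, +0.3837, -0.4380]
  T[2,:] = [+0.0000, +0.1793, -0.2135, -0.5903, -0.1830, -0.7683]
  T[3,:] = [+0.0000, -0.2061, +0.2467, +1.0026, +0.6036, +0.6464]
  T[4,:] = [+0.0000, -0.2864, +0.2264, -0.2539, -0.1487, -0.2098]
  T[5,:] = [+0.0000, -0.5756, +0.5356, +0.8447, -0.2042, +0.1657]
|eigenvalues of T|: 1.4369, 0.6343, 0.6343, 0.0863, 0.0144, 0.0000.
ρ(T) = max|λ| = 1.4369; 1.4369 > 1: divergent.

no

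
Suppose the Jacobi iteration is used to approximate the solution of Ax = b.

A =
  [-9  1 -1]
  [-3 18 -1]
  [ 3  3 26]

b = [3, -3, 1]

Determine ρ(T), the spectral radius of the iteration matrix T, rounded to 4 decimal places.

0.1811

Split A = D + L + U, D = diag(-9, 18, 26).
Jacobi T = -D⁻¹(L+U): T[2,0] = -(3)/(26) = -0.1154; T[2,2] = 0.
  T[0,:] = [+0.0000  +0.1111  -0.1111]
  T[1,:] = [+0.1667  +0.0000  +0.0556]
  T[2,:] = [-0.1154  -0.1154  +0.0000]
|λ(T)| sorted: 0.1811, 0.1088, 0.0723.
spectral radius ρ = 0.1811; 0.1811 < 1, so it converges for any x₀.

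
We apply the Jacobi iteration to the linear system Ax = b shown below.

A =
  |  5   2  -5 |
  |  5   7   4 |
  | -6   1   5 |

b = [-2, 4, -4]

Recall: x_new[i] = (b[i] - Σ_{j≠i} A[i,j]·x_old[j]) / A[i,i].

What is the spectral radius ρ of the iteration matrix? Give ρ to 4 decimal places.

A = D + L + U where D = diag(5, 7, 5).
Jacobi: T = -D⁻¹(L+U), T[0,1] = -(2)/(5) = -0.4000; T[0,0] = 0.
  T[0,:] = [+0.0000  -0.4000  +1.0000]
  T[1,:] = [-0.7143  +0.0000  -0.5714]
  T[2,:] = [+1.2000  -0.2000  +0.0000]
|λ(T)| sorted: 1.3793, 1.1058, 0.2735.
spectral radius ρ = 1.3793; 1.3793 > 1, so it fails to converge.

1.3793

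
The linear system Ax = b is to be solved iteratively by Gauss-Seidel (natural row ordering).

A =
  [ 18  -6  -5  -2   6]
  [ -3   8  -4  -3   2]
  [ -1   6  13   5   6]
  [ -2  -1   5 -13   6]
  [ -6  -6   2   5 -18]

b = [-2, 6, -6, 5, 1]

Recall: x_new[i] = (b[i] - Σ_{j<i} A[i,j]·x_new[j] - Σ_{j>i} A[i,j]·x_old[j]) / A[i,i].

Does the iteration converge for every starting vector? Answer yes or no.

yes

Split A = D + L + U, D = diag(18, 8, 13, -13, -18).
T_GS = -(D+L)⁻¹U: row 0 first, T[0,1] = -(-6)/(18) = +0.3333; later rows by forward substitution.
  T[0,:] = [+0.0000  +0.3333  +0.2778  +0.1111  -0.3333]
  T[1,:] = [+0.0000  +0.1250  +0.6042  +0.4167  -0.3750]
  T[2,:] = [+0.0000  -0.0321  -0.2575  -0.5684  -0.3141]
  T[3,:] = [+0.0000  -0.0732  -0.1882  -0.2678  +0.4209]
  T[4,:] = [+0.0000  -0.1767  -0.3749  -0.3135  +0.3181]
eigenvalue magnitudes: 0.5982, 0.2581, 0.2581, 0.2475, 0.0000.
ρ(T) = max|λ| = 0.5982; 0.5982 < 1 ⇒ converges.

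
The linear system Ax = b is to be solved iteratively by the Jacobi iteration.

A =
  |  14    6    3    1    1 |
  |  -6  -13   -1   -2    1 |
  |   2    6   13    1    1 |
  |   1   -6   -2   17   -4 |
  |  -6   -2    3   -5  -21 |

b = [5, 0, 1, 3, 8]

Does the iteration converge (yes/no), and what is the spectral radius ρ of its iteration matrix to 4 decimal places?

yes, ρ = 0.5093

A = D + L + U where D = diag(14, -13, 13, 17, -21).
Jacobi: T = -D⁻¹(L+U), T[1,2] = -(-1)/(-13) = -0.0769; T[1,1] = 0.
  T[0,:] = [+0.0000 -0.4286 -0.2143 -0.0714 -0.0714]
  T[1,:] = [-0.4615 +0.0000 -0.0769 -0.1538 +0.0769]
  T[2,:] = [-0.1538 -0.4615 +0.0000 -0.0769 -0.0769]
  T[3,:] = [-0.0588 +0.3529 +0.1176 +0.0000 +0.2353]
  T[4,:] = [-0.2857 -0.0952 +0.1429 -0.2381 +0.0000]
|λ(T)| sorted: 0.5093, 0.2683, 0.2683, 0.1985, 0.1985.
ρ = 0.5093; 0.5093 < 1, so it converges for any x₀.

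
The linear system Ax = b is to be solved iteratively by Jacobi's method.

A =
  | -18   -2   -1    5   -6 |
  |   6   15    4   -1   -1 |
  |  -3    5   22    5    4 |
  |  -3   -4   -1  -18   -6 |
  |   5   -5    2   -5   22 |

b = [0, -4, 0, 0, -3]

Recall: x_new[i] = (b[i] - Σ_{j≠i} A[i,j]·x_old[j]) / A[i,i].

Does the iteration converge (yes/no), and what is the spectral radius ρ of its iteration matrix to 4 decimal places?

A = D + L + U where D = diag(-18, 15, 22, -18, 22).
Jacobi: T = -D⁻¹(L+U), T[0,4] = -(-6)/(-18) = -0.3333; T[0,0] = 0.
  T[0,:] = [+0.0000  -0.1111  -0.0556  +0.2778  -0.3333]
  T[1,:] = [-0.4000  +0.0000  -0.2667  +0.0667  +0.0667]
  T[2,:] = [+0.1364  -0.2273  +0.0000  -0.2273  -0.1818]
  T[3,:] = [-0.1667  -0.2222  -0.0556  +0.0000  -0.3333]
  T[4,:] = [-0.2273  +0.2273  -0.0909  +0.2273  +0.0000]
eigenvalue magnitudes: 0.5275, 0.3344, 0.3344, 0.1401, 0.1401.
ρ = 0.5275; 0.5275 < 1 ⇒ converges.

yes, ρ = 0.5275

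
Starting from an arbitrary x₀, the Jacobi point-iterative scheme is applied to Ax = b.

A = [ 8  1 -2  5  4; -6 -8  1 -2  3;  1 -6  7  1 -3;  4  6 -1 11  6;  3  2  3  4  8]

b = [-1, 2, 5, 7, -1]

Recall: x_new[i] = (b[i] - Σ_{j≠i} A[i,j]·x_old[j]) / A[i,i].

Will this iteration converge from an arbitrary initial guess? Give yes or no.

Diagonal D = diag(8, -8, 7, 11, 8); L, U strict lower/upper.
Jacobi T = -D⁻¹(L+U): T[1,4] = -(3)/(-8) = +0.3750; T[1,1] = 0.
  T[0,:] = [+0.0000 -0.1250 +0.2500 -0.6250 -0.5000]
  T[1,:] = [-0.7500 +0.0000 +0.1250 -0.2500 +0.3750]
  T[2,:] = [-0.1429 +0.8571 +0.0000 -0.1429 +0.4286]
  T[3,:] = [-0.3636 -0.5455 +0.0909 +0.0000 -0.5455]
  T[4,:] = [-0.3750 -0.2500 -0.3750 -0.5000 +0.0000]
|eigenvalues of T|: 1.1825, 0.8468, 0.8468, 0.4485, 0.3431.
ρ(T) = max|λ| = 1.1825; 1.1825 > 1, so it fails to converge.

no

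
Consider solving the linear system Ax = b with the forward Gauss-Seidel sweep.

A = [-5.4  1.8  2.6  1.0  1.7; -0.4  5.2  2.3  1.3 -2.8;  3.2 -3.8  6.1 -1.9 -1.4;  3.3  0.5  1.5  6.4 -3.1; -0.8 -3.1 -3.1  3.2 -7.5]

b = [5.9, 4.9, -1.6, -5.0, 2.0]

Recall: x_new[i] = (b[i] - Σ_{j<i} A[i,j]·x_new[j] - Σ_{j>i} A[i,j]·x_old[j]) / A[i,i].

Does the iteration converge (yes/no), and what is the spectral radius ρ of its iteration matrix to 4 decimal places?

yes, ρ = 0.8405

Diagonal D = diag(-5.4, 5.2, 6.1, 6.4, -7.5); L, U strict lower/upper.
GS T = -(D+L)⁻¹U: row 0 first, T[0,2] = -(2.6)/(-5.4) = +0.4815; later rows by forward substitution.
  T[0,:] = [+0.0000 +0.3333 +0.4815 +0.1852 +0.3148]
  T[1,:] = [+0.0000 +0.0256 -0.4053 -0.2358 +0.5627]
  T[2,:] = [+0.0000 -0.1589 -0.5050 +0.0675 +0.4149]
  T[3,:] = [+0.0000 -0.1366 -0.0982 -0.0929 +0.1809]
  T[4,:] = [+0.0000 -0.0388 +0.2830 +0.0102 -0.3605]
|roots of det(T-λI)|: 0.8405, 0.1683, 0.1446, 0.1160, 0.0000.
ρ = 0.8405; 0.8405 < 1, so it converges for any x₀.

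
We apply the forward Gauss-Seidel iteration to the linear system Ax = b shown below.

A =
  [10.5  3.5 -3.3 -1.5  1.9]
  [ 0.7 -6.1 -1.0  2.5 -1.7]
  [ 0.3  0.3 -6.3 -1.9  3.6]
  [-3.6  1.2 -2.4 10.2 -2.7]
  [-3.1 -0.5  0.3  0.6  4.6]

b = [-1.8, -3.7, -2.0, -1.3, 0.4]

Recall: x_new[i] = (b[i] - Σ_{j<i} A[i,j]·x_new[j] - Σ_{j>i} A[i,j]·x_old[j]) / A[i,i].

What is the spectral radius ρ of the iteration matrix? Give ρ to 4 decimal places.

Split A = D + L + U, D = diag(10.5, -6.1, -6.3, 10.2, 4.6).
GS T = -(D+L)⁻¹U: row 0 first, T[0,2] = -(-3.3)/(10.5) = +0.3143; later rows by forward substitution.
  T[0,:] = [+0.0000, -0.3333, +0.3143, +0.1429, -0.1810]
  T[1,:] = [+0.0000, -0.0383, -0.1279, +0.4262, -0.2995]
  T[2,:] = [+0.0000, -0.0177, +0.0089, -0.2745, +0.5486]
  T[3,:] = [+0.0000, -0.1173, +0.1281, -0.0643, +0.3651]
  T[4,:] = [+0.0000, -0.2123, +0.1806, +0.1689, -0.2379]
eigenvalue magnitudes: 0.5944, 0.2542, 0.2542, 0.0765, 0.0000.
spectral radius ρ = 0.5944; 0.5944 < 1, so it converges for any x₀.

0.5944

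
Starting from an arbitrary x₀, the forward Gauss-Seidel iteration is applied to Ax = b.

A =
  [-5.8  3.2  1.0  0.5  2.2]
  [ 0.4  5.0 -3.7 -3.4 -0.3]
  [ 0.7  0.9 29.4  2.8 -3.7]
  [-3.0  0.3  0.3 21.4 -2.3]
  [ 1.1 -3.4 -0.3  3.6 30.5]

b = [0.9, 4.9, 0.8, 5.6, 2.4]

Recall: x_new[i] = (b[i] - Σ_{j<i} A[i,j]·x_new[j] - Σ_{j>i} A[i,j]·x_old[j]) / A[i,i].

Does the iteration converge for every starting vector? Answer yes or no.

A = D + L + U where D = diag(-5.8, 5, 29.4, 21.4, 30.5).
Gauss-Seidel: T = -(D+L)⁻¹U, row 0 first, T[0,4] = -(2.2)/(-5.8) = +0.3793; later rows by forward substitution.
  T[0,:] = [+0.0000, +0.5517, +0.1724, +0.0862, +0.3793]
  T[1,:] = [+0.0000, -0.0441, +0.7262, +0.6731, +0.0297]
  T[2,:] = [+0.0000, -0.0118, -0.0263, -0.1179, +0.1159]
  T[3,:] = [+0.0000, +0.0781, +0.0144, +0.0043, +0.1586]
  T[4,:] = [+0.0000, -0.0342, +0.0728, +0.0703, -0.0280]
|eigenvalues of T|: 0.3511, 0.1685, 0.1685, 0.0151, 0.0000.
ρ(T) = max|λ| = 0.3511; 0.3511 < 1: convergent.

yes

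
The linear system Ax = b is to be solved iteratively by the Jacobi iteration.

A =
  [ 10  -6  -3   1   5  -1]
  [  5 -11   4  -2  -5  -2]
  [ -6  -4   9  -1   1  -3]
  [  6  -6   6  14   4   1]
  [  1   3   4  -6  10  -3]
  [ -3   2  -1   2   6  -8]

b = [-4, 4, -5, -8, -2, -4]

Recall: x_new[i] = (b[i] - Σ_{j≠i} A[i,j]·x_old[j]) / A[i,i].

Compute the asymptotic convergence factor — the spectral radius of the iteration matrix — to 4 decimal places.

1.2053

A = D + L + U where D = diag(10, -11, 9, 14, 10, -8).
Jacobi T = -D⁻¹(L+U): T[4,5] = -(-3)/(10) = +0.3000; T[4,4] = 0.
  T[0,:] = [+0.0000 +0.6000 +0.3000 -0.1000 -0.5000 +0.1000]
  T[1,:] = [+0.4545 +0.0000 +0.3636 -0.1818 -0.4545 -0.1818]
  T[2,:] = [+0.6667 +0.4444 +0.0000 +0.1111 -0.1111 +0.3333]
  T[3,:] = [-0.4286 +0.4286 -0.4286 +0.0000 -0.2857 -0.0714]
  T[4,:] = [-0.1000 -0.3000 -0.4000 +0.6000 +0.0000 +0.3000]
  T[5,:] = [-0.3750 +0.2500 -0.1250 +0.2500 +0.7500 +0.0000]
eigenvalue magnitudes: 1.2053, 0.6324, 0.6324, 0.5233, 0.5233, 0.3871.
ρ(T) = max|λ| = 1.2053; 1.2053 > 1: divergent.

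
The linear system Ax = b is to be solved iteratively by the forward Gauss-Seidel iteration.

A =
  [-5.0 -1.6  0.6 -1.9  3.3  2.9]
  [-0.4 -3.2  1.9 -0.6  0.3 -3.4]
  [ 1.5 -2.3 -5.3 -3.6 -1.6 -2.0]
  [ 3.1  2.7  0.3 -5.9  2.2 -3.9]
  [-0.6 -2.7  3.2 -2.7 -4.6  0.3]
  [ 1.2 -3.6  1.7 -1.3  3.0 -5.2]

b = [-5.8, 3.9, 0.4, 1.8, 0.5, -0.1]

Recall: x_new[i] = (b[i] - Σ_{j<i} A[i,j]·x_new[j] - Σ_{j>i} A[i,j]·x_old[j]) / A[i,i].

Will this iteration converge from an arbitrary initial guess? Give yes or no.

no

Write A = D+L+U with D = diag(-5, -3.2, -5.3, -5.9, -4.6, -5.2).
Gauss-Seidel: T = -(D+L)⁻¹U, row 0 first, T[0,2] = -(0.6)/(-5) = +0.1200; later rows by forward substitution.
  T[0,:] = [+0.0000  -0.3200  +0.1200  -0.3800  +0.6600  +0.5800]
  T[1,:] = [+0.0000  +0.0400  +0.5787  -0.1400  +0.0112  -1.1350]
  T[2,:] = [+0.0000  -0.1079  -0.2172  -0.7260  -0.1200  +0.2793]
  T[3,:] = [+0.0000  -0.1553  +0.3169  -0.3006  +0.7187  -0.8615]
  T[4,:] = [+0.0000  +0.0343  -0.6924  -0.1969  -0.5980  +1.3557]
  T[5,:] = [+0.0000  -0.0782  -0.9227  -0.2665  -0.4194  +2.0085]
eigenvalue magnitudes: 1.6806, 0.5968, 0.5968, 0.0970, 0.0125, 0.0000.
ρ(T) = max|λ| = 1.6806; 1.6806 > 1, so it fails to converge.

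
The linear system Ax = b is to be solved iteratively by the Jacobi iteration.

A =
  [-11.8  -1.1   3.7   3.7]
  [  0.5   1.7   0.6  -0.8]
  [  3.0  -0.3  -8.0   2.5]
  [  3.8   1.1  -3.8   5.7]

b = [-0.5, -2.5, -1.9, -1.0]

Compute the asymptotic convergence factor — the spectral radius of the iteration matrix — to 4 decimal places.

0.5171

Diagonal D = diag(-11.8, 1.7, -8, 5.7); L, U strict lower/upper.
Jacobi T = -D⁻¹(L+U): T[2,0] = -(3)/(-8) = +0.3750; T[2,2] = 0.
  T[0,:] = [+0.0000 -0.0932 +0.3136 +0.3136]
  T[1,:] = [-0.2941 +0.0000 -0.3529 +0.4706]
  T[2,:] = [+0.3750 -0.0375 +0.0000 +0.3125]
  T[3,:] = [-0.6667 -0.1930 +0.6667 +0.0000]
|λ(T)| sorted: 0.5171, 0.3913, 0.3913, 0.1197.
ρ = 0.5171; 0.5171 < 1 ⇒ converges.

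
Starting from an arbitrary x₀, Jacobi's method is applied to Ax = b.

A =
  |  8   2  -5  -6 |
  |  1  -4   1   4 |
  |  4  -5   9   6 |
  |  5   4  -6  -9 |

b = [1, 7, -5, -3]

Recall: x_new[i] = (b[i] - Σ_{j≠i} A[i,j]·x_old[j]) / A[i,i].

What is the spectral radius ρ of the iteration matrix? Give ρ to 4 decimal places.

Write A = D+L+U with D = diag(8, -4, 9, -9).
Jacobi T = -D⁻¹(L+U): T[2,1] = -(-5)/(9) = +0.5556; T[2,2] = 0.
  T[0,:] = [+0.0000, -0.2500, +0.6250, +0.7500]
  T[1,:] = [+0.2500, +0.0000, +0.2500, +1.0000]
  T[2,:] = [-0.4444, +0.5556, +0.0000, -0.6667]
  T[3,:] = [+0.5556, +0.4444, -0.6667, +0.0000]
eigenvalue magnitudes: 1.2181, 0.8718, 0.2788, 0.2788.
spectral radius ρ = 1.2181; 1.2181 > 1: divergent.

1.2181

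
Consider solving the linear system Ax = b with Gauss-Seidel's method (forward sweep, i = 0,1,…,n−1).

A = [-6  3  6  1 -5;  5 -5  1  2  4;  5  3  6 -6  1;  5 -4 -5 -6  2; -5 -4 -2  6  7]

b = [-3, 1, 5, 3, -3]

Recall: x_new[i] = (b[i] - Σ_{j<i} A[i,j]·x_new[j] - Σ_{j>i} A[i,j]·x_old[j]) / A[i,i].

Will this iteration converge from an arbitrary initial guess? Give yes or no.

no

Split A = D + L + U, D = diag(-6, -5, 6, -6, 7).
T_GS = -(D+L)⁻¹U: row 0 first, T[0,2] = -(6)/(-6) = +1.0000; later rows by forward substitution.
  T[0,:] = [+0.0000  +0.5000  +1.0000  +0.1667  -0.8333]
  T[1,:] = [+0.0000  +0.5000  +1.2000  +0.5667  -0.0333]
  T[2,:] = [+0.0000  -0.6667  -1.4333  +0.5778  +0.5444]
  T[3,:] = [+0.0000  +0.6389  +1.2278  -0.7204  -0.7926]
  T[4,:] = [+0.0000  -0.0952  -0.0619  +1.2254  +0.2206]
|λ(T)| sorted: 1.2476, 0.3683, 0.3683, 0.1407, 0.0000.
ρ = 1.2476; 1.2476 > 1 ⇒ diverges.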